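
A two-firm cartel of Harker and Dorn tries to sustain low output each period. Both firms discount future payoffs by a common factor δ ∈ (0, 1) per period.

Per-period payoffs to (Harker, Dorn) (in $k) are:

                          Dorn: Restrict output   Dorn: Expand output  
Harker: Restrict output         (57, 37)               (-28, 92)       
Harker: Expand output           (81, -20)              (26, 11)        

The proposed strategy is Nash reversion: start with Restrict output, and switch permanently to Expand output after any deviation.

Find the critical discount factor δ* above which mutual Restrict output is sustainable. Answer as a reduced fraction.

55/81

Harker: cooperation gives 57 each period; deviation gives 81 once then 26 forever.
  57/(1−δ) ≥ 81 + 26δ/(1−δ) ⇒ δ ≥ 24/55.
Dorn: cooperation gives 37 each period; deviation gives 92 once then 11 forever.
  δ ≥ 55/81.
Both must hold, so the binding constraint is Dorn's: δ ≥ 55/81.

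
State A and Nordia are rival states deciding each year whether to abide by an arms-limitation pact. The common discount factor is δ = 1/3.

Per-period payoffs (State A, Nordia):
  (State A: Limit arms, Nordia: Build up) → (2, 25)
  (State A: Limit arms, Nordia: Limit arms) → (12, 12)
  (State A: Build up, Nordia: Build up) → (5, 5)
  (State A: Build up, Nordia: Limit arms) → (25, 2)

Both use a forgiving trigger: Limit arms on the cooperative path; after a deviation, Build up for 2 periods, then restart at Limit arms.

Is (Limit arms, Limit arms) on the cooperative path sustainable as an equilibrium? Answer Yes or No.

Comparing payoff streams over the 3 periods until play realigns: cooperate → 12(1+δ+…+δ^2); deviate → 25 + 5(δ+…+δ^2).
Cooperation is sustained iff (12−5)(δ+…+δ^2) ≥ 25−12.
δ+…+δ^2 = 1/3·(1−(1/3)^2)/(1−1/3) = 0.4444, and (25−12)/(12−5) = 1.8571.
0.4444 < 1.8571, so cooperation is not sustainable.

No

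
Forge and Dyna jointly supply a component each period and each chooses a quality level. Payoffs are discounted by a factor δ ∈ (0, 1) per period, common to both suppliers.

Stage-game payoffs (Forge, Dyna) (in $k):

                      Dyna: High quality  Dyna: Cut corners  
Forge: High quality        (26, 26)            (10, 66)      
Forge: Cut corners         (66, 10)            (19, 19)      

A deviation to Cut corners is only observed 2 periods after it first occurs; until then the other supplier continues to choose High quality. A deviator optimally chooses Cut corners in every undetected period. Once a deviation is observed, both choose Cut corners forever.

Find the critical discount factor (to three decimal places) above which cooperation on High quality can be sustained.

0.923

Deviating for the 2 undetected periods gains 66−26 = 40 per period over cooperation, then loses 26−19 = 7 per period forever once punishment starts.
Gain: 40(1 + δ + … + δ^1); loss: 7·δ^2/(1−δ).
No profitable deviation ⇔ 40(1−δ^2) ≤ 7·δ^2, i.e. δ^2 ≥ 40/(40+7) = 40/47.
Hence δ ≥ (40/47)^(1/2) ≈ 0.923.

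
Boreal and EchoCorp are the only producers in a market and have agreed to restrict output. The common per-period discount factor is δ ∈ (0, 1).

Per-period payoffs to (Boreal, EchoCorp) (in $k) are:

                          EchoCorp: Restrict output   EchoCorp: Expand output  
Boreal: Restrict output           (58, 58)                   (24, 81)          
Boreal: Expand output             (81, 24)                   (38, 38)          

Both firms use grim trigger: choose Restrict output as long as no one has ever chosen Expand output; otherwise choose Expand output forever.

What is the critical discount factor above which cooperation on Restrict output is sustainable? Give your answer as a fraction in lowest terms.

One-period gain from deviating is 81 − 58 = 23. The loss is 58 − 38 = 20 in every subsequent period, with present value 20·δ/(1−δ).
Deviation is unprofitable when 20·δ/(1−δ) ≥ 23, i.e. δ/(1−δ) ≥ 23/20.
Equivalently δ ≥ 23/(23+20) = 23/43.

23/43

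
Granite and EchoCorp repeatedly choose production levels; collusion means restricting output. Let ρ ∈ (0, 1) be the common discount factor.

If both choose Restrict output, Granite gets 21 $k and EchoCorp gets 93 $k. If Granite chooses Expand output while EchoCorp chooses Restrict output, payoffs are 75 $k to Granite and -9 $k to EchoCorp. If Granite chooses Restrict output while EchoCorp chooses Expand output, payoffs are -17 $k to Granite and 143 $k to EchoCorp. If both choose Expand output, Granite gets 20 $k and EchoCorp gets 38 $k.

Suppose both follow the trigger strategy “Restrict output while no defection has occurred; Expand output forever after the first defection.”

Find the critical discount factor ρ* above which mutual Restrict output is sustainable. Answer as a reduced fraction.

Granite: cooperation gives 21 each period; deviation gives 75 once then 20 forever.
  21/(1−ρ) ≥ 75 + 20ρ/(1−ρ) ⇒ ρ ≥ 54/55.
EchoCorp: cooperation gives 93 each period; deviation gives 143 once then 38 forever.
  ρ ≥ 50/105 = 10/21.
Both must hold, so the binding constraint is Granite's: ρ ≥ 54/55.

54/55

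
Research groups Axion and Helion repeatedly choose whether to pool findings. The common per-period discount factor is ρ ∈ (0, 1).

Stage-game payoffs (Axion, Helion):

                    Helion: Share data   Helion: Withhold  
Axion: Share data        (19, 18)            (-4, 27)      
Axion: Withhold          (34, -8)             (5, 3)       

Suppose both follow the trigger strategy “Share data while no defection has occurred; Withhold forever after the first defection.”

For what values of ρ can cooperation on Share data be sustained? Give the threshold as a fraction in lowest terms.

15/29

Axion's threshold: (34−19)/(34−5) = 15/29.
Helion's threshold: (27−18)/(27−3) = 3/8.
15/29 > 3/8, so Axion binds and ρ* = 15/29.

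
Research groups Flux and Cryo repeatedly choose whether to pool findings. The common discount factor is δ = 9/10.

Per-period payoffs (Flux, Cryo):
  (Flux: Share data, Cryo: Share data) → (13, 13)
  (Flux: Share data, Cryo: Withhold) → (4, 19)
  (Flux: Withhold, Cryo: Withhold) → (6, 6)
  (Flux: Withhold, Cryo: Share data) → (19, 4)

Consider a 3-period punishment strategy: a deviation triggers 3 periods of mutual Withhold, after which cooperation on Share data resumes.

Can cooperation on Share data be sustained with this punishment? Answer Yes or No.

A one-shot deviation gives 19 now, then 6 for 3 periods, then back to 13.
Gain from deviating: (19−13) today; loss: (13−6) in each of the next 3 periods.
No-deviation condition: (13−6)(δ+…+δ^3) ≥ 19−13, i.e. δ+…+δ^3 ≥ 6/7.
At δ = 9/10: δ+…+δ^3 = 2.4390 ≥ 0.8571.
So cooperation is sustainable.

Yes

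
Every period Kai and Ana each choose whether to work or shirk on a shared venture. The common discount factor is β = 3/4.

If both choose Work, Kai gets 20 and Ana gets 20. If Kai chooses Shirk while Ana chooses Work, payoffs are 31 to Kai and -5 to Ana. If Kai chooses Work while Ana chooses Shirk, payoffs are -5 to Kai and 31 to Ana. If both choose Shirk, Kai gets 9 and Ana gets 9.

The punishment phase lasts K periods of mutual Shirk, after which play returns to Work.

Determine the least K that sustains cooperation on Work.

No profitable deviation requires (20−9)(β+…+β^K) ≥ 31−20, i.e. β+…+β^K ≥ 1 ≈ 1.0000.
With β = 3/4, the partial sums are K=1: 0.7500, K=2: 1.3125.
K = 2 is the first length at which the sum reaches 1.0000.

2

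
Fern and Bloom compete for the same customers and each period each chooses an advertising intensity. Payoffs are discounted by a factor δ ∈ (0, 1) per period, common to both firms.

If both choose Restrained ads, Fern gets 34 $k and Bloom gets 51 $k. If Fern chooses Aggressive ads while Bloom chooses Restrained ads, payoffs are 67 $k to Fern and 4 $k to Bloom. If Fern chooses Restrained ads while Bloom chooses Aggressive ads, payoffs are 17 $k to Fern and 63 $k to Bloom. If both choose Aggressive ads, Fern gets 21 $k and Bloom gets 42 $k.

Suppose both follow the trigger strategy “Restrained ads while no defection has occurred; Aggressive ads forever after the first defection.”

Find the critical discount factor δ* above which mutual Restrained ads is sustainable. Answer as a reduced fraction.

For Fern: deviation gain 67−34 = 33, per-period punishment loss 34−21 = 13. IC gives δ ≥ 33/46.
For Bloom: gain 12, loss 9 per period, so δ ≥ 12/21 = 4/7.
The tighter constraint is Fern's, so cooperation needs δ ≥ 33/46.

33/46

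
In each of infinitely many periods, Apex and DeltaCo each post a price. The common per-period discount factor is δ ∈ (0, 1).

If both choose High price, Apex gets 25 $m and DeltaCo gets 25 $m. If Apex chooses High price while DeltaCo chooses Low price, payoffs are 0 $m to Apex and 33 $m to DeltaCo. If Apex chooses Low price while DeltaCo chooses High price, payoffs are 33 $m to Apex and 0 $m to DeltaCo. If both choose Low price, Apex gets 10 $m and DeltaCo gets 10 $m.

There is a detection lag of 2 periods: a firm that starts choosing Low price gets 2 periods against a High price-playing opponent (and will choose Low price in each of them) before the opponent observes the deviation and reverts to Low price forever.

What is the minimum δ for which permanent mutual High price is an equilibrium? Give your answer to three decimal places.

A deviator earns 33 for 2 periods, then 10 forever; cooperating earns 25 forever. Multiplying the IC by (1−δ):
25 ≥ 33(1−δ^2) + 10δ^2, so 23·δ^2 ≥ 8 and δ^2 ≥ 8/23.
δ ≥ (8/23)^(1/2) ≈ 0.590.

0.590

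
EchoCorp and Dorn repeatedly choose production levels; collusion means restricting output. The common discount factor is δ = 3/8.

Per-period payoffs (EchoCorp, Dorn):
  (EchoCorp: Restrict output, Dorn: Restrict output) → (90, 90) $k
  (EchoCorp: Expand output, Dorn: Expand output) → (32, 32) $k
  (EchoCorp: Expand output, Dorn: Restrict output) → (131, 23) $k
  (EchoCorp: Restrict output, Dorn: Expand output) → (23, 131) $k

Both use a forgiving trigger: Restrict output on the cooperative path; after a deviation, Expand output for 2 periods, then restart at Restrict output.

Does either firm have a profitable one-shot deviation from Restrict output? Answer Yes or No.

A one-shot deviation gives 131 now, then 32 for 2 periods, then back to 90.
Gain from deviating: (131−90) today; loss: (90−32) in each of the next 2 periods.
No-deviation condition: (90−32)(δ+…+δ^2) ≥ 131−90, i.e. δ+…+δ^2 ≥ 41/58.
At δ = 3/8: δ+…+δ^2 = 0.5156 < 0.7069.
So cooperation is not sustainable.

Yes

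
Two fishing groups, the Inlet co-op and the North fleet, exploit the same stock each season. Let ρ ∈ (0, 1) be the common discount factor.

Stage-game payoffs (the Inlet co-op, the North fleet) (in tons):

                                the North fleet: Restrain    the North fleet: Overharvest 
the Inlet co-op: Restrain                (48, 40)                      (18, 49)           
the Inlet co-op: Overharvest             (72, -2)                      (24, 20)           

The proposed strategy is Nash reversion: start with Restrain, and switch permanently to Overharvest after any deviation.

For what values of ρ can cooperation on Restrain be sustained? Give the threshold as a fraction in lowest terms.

1/2

For the Inlet co-op: deviation gain 72−48 = 24, per-period punishment loss 48−24 = 24. IC gives ρ ≥ 24/48 = 1/2.
For the North fleet: gain 9, loss 20 per period, so ρ ≥ 9/29.
The tighter constraint is the Inlet co-op's, so cooperation needs ρ ≥ 1/2.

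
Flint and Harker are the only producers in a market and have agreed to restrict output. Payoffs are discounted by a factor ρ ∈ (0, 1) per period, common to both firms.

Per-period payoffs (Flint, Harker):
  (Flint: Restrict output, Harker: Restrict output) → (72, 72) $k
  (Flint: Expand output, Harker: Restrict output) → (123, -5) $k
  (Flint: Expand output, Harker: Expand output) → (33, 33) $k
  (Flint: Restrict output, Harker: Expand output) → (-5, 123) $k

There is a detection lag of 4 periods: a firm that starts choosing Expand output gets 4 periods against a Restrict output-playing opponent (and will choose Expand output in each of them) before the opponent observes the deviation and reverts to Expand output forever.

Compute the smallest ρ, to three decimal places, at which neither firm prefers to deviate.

0.868

Deviating for the 4 undetected periods gains 123−72 = 51 per period over cooperation, then loses 72−33 = 39 per period forever once punishment starts.
Gain: 51(1 + ρ + … + ρ^3); loss: 39·ρ^4/(1−ρ).
No profitable deviation ⇔ 51(1−ρ^4) ≤ 39·ρ^4, i.e. ρ^4 ≥ 51/(51+39) = 17/30.
Hence ρ ≥ (17/30)^(1/4) ≈ 0.868.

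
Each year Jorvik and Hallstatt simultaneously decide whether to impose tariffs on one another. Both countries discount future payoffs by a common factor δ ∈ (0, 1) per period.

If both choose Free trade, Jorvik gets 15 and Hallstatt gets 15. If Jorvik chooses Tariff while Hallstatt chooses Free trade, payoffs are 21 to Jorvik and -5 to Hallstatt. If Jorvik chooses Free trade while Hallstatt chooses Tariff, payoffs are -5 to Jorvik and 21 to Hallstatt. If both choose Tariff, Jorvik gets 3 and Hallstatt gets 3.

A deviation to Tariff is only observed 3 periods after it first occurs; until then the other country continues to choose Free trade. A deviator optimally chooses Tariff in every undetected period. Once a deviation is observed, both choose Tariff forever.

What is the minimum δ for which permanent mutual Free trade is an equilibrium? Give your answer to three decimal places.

0.693

The best deviation is to choose Tariff for all 3 undetected periods, earning 21 each, then 3 forever once detected.
Deviation value: 21(1−δ^3)/(1−δ) + 3δ^3/(1−δ); cooperation value: 15/(1−δ).
IC: 15 ≥ 21(1−δ^3) + 3δ^3 = 21 − 18δ^3.
So δ^3 ≥ 6/18 = 1/3, giving δ ≥ (1/3)^(1/3) ≈ 0.693.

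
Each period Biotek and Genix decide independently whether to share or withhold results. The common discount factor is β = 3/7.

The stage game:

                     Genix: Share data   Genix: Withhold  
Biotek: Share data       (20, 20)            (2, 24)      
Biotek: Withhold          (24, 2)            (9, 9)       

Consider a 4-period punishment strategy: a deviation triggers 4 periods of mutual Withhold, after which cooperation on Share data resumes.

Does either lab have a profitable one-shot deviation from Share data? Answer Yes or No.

Comparing payoff streams over the 5 periods until play realigns: cooperate → 20(1+β+…+β^4); deviate → 24 + 9(β+…+β^4).
Cooperation is sustained iff (20−9)(β+…+β^4) ≥ 24−20.
β+…+β^4 = 3/7·(1−(3/7)^4)/(1−3/7) = 0.7247, and (24−20)/(20−9) = 0.3636.
0.7247 ≥ 0.3636, so cooperation is sustainable.

No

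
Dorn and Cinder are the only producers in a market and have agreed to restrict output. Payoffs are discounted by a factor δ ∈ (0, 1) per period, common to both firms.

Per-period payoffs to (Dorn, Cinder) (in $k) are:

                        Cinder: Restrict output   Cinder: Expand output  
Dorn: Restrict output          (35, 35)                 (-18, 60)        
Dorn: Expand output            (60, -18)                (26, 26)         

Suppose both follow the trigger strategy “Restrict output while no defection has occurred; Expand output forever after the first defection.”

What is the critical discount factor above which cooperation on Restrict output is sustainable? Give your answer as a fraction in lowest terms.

Cooperation forever yields 35 each period: 35/(1−δ).
Deviating yields 60 once, then 26 forever: 60 + 26δ/(1−δ).
No profitable deviation requires 35/(1−δ) ≥ 60 + 26δ/(1−δ).
Multiplying by (1−δ): 35 ≥ 60(1−δ) + 26δ = 60 − 34δ.
So 34δ ≥ 25, i.e. δ ≥ 25/34.

25/34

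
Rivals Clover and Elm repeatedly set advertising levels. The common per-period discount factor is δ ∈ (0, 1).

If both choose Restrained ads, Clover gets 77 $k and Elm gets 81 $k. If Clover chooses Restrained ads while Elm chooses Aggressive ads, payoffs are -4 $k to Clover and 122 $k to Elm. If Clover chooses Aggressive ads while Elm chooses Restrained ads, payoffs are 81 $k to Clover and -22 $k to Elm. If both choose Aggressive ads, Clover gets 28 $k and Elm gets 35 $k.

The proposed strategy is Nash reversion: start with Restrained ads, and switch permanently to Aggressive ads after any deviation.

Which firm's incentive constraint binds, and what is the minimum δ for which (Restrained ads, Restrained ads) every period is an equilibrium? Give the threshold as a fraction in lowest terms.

Elm; δ ≥ 41/87

Clover: cooperation gives 77 each period; deviation gives 81 once then 28 forever.
  77/(1−δ) ≥ 81 + 28δ/(1−δ) ⇒ δ ≥ 4/53.
Elm: cooperation gives 81 each period; deviation gives 122 once then 35 forever.
  δ ≥ 41/87.
Both must hold, so the binding constraint is Elm's: δ ≥ 41/87.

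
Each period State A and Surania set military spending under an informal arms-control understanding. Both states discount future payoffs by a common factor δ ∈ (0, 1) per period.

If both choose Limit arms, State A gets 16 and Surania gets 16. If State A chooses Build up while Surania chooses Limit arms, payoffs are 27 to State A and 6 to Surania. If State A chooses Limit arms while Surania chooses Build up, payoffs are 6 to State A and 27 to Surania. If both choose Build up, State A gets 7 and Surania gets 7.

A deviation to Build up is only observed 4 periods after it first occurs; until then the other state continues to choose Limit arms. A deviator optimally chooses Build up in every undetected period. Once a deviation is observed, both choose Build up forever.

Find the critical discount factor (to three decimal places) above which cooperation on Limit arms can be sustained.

0.861

The best deviation is to choose Build up for all 4 undetected periods, earning 27 each, then 7 forever once detected.
Deviation value: 27(1−δ^4)/(1−δ) + 7δ^4/(1−δ); cooperation value: 16/(1−δ).
IC: 16 ≥ 27(1−δ^4) + 7δ^4 = 27 − 20δ^4.
So δ^4 ≥ 11/20, giving δ ≥ (11/20)^(1/4) ≈ 0.861.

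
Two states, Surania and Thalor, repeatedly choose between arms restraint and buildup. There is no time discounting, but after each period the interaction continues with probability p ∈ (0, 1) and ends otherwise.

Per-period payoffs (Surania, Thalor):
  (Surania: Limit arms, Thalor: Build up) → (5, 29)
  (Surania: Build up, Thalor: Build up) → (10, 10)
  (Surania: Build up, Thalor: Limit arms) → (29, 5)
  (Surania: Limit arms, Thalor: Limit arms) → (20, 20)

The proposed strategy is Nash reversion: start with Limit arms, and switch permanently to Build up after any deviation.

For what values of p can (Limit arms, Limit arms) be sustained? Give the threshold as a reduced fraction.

9/19

Expected cooperation value is 20 + p·20 + p²·20 + … = 20/(1−p); deviation gives 29 + p·10/(1−p).
20 ≥ 29(1−p) + 10p ⇒ 19p ≥ 9 ⇒ p ≥ 9/19.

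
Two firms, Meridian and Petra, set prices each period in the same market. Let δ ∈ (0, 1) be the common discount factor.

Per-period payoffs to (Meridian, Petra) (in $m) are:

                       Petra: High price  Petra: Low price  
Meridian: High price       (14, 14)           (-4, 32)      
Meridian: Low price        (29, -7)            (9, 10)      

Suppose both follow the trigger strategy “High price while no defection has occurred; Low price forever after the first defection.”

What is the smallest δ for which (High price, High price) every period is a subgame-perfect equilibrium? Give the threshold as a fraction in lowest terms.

Meridian: cooperation gives 14 each period; deviation gives 29 once then 9 forever.
  14/(1−δ) ≥ 29 + 9δ/(1−δ) ⇒ δ ≥ 15/20 = 3/4.
Petra: cooperation gives 14 each period; deviation gives 32 once then 10 forever.
  δ ≥ 18/22 = 9/11.
Both must hold, so the binding constraint is Petra's: δ ≥ 9/11.

9/11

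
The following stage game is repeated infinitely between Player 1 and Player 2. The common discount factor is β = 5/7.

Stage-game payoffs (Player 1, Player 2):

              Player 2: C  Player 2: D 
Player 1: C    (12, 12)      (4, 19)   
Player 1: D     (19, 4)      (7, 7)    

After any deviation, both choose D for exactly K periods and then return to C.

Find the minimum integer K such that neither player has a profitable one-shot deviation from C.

Need Σ_{k=1}^{K} β^k ≥ (19−12)/(12−7) = 1.4000 at β = 5/7.
At K = 2 the sum is 1.2245 < 1.4000; at K = 3 it is 1.5889 ≥ 1.4000.
So the minimum punishment length is K = 3.

3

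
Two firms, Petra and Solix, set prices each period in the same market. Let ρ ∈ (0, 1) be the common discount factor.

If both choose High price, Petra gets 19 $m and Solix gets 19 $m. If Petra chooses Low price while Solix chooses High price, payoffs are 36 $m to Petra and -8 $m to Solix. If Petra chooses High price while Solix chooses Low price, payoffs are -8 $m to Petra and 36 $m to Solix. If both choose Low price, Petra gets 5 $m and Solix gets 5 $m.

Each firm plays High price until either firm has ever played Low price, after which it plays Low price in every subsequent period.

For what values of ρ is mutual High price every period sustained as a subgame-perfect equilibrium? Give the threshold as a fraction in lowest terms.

17/31

19/(1−ρ) ≥ 36 + 5ρ/(1−ρ)
19 ≥ 36 − 31ρ
ρ ≥ 17/31.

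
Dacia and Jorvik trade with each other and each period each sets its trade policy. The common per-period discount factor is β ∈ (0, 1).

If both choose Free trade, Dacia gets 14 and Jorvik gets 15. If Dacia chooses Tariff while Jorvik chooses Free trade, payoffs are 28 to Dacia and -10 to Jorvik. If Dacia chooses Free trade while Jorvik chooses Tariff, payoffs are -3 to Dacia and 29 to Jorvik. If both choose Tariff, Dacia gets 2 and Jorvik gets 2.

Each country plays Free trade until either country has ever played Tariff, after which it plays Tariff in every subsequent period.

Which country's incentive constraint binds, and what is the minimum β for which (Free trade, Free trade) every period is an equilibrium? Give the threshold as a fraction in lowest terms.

Dacia; β ≥ 7/13

For Dacia: deviation gain 28−14 = 14, per-period punishment loss 14−2 = 12. IC gives β ≥ 14/26 = 7/13.
For Jorvik: gain 14, loss 13 per period, so β ≥ 14/27.
The tighter constraint is Dacia's, so cooperation needs β ≥ 7/13.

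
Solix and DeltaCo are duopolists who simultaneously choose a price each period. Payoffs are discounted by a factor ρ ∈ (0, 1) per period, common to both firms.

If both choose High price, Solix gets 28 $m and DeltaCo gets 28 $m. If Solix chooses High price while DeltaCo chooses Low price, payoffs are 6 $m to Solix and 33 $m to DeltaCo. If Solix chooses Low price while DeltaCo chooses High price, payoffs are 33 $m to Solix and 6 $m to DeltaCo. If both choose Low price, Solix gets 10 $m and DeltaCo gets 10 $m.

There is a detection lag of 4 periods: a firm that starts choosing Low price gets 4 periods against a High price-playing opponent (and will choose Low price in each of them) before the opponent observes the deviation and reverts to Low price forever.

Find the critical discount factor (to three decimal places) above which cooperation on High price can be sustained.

0.683

The best deviation is to choose Low price for all 4 undetected periods, earning 33 each, then 10 forever once detected.
Deviation value: 33(1−ρ^4)/(1−ρ) + 10ρ^4/(1−ρ); cooperation value: 28/(1−ρ).
IC: 28 ≥ 33(1−ρ^4) + 10ρ^4 = 33 − 23ρ^4.
So ρ^4 ≥ 5/23, giving ρ ≥ (5/23)^(1/4) ≈ 0.683.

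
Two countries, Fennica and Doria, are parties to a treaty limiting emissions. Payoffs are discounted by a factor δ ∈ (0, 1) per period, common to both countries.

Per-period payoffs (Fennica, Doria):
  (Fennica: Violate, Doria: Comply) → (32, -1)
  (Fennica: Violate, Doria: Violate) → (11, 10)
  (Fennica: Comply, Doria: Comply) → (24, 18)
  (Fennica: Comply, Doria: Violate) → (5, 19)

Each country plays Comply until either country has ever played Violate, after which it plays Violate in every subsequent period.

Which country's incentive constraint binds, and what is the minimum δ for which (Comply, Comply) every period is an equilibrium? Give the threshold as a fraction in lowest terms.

Fennica: cooperation gives 24 each period; deviation gives 32 once then 11 forever.
  24/(1−δ) ≥ 32 + 11δ/(1−δ) ⇒ δ ≥ 8/21.
Doria: cooperation gives 18 each period; deviation gives 19 once then 10 forever.
  δ ≥ 1/9.
Both must hold, so the binding constraint is Fennica's: δ ≥ 8/21.

Fennica; δ ≥ 8/21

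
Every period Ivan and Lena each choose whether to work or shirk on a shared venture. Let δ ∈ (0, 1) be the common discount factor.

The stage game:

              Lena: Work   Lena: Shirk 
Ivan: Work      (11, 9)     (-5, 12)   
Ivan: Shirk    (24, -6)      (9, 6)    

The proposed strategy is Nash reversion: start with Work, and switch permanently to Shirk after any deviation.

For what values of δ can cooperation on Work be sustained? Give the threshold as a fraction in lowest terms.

Ivan's threshold: (24−11)/(24−9) = 13/15.
Lena's threshold: (12−9)/(12−6) = 1/2.
13/15 > 1/2, so Ivan binds and δ* = 13/15.

13/15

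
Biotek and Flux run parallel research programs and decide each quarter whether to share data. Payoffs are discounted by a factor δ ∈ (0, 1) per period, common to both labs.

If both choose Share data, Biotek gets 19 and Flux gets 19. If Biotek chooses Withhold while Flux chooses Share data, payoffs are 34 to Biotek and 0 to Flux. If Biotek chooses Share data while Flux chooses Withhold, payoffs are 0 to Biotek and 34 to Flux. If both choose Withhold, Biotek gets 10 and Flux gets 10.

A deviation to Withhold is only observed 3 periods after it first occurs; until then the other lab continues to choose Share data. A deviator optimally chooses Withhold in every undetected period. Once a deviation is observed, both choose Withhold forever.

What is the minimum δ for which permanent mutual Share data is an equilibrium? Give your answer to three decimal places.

The best deviation is to choose Withhold for all 3 undetected periods, earning 34 each, then 10 forever once detected.
Deviation value: 34(1−δ^3)/(1−δ) + 10δ^3/(1−δ); cooperation value: 19/(1−δ).
IC: 19 ≥ 34(1−δ^3) + 10δ^3 = 34 − 24δ^3.
So δ^3 ≥ 15/24 = 5/8, giving δ ≥ (5/8)^(1/3) ≈ 0.855.

0.855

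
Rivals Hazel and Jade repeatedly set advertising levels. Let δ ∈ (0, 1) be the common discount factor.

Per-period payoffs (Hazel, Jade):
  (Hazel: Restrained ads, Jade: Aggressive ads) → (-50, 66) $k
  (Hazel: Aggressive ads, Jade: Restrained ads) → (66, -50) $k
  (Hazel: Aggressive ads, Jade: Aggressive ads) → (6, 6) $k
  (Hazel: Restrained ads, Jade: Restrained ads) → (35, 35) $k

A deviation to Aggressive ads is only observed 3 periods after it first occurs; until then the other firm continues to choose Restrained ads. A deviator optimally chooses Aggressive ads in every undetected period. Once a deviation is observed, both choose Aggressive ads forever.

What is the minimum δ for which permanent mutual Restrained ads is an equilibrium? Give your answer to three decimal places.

0.802

Deviating for the 3 undetected periods gains 66−35 = 31 per period over cooperation, then loses 35−6 = 29 per period forever once punishment starts.
Gain: 31(1 + δ + … + δ^2); loss: 29·δ^3/(1−δ).
No profitable deviation ⇔ 31(1−δ^3) ≤ 29·δ^3, i.e. δ^3 ≥ 31/(31+29) = 31/60.
Hence δ ≥ (31/60)^(1/3) ≈ 0.802.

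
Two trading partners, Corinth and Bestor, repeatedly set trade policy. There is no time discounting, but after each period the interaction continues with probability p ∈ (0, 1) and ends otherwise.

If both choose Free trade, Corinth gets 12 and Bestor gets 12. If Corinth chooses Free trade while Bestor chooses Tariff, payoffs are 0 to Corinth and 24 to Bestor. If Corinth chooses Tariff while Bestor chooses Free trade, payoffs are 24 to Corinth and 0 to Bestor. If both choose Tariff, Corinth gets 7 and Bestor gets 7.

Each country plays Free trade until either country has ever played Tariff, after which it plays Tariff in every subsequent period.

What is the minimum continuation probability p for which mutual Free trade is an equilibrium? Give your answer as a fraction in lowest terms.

12/17

With no time discounting, the continuation probability p plays the role of the discount factor.
Grim-trigger IC: 12/(1−p) ≥ 24 + 7p/(1−p) ⇒ p ≥ (24−12)/(24−7) = 12/17.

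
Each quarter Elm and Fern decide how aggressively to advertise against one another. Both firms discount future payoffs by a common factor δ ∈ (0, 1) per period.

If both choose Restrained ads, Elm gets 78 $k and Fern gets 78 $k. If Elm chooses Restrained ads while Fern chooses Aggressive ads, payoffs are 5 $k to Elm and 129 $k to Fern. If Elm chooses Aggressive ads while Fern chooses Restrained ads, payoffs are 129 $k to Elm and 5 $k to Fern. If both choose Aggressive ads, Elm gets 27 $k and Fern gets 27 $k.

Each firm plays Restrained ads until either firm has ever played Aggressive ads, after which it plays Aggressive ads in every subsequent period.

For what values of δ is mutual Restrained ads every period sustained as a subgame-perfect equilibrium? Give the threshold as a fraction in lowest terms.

1/2

Cooperation forever yields 78 each period: 78/(1−δ).
Deviating yields 129 once, then 27 forever: 129 + 27δ/(1−δ).
No profitable deviation requires 78/(1−δ) ≥ 129 + 27δ/(1−δ).
Multiplying by (1−δ): 78 ≥ 129(1−δ) + 27δ = 129 − 102δ.
So 102δ ≥ 51, i.e. δ ≥ 51/102 = 1/2.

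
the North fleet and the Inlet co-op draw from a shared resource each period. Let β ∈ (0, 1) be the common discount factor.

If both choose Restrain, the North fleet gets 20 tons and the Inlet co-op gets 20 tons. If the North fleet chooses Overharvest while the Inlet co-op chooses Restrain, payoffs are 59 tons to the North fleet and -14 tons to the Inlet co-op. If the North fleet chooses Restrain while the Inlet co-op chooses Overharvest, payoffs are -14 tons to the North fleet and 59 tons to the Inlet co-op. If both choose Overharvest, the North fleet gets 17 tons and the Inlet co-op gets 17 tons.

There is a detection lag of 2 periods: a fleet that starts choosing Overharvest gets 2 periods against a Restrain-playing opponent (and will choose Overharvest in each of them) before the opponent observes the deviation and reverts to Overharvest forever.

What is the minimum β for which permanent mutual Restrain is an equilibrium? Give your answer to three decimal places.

A deviator earns 59 for 2 periods, then 17 forever; cooperating earns 20 forever. Multiplying the IC by (1−β):
20 ≥ 59(1−β^2) + 17β^2, so 42·β^2 ≥ 39 and β^2 ≥ 13/14.
β ≥ (13/14)^(1/2) ≈ 0.964.

0.964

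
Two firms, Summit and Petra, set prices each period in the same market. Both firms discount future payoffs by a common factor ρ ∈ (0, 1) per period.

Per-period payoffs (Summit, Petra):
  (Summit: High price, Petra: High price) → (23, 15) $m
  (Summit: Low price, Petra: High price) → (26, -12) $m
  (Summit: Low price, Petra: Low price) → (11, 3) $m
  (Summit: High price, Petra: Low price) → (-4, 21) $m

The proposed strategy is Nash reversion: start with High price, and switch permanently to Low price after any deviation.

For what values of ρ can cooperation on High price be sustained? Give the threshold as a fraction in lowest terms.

1/3

Summit: cooperation gives 23 each period; deviation gives 26 once then 11 forever.
  23/(1−ρ) ≥ 26 + 11ρ/(1−ρ) ⇒ ρ ≥ 3/15 = 1/5.
Petra: cooperation gives 15 each period; deviation gives 21 once then 3 forever.
  ρ ≥ 6/18 = 1/3.
Both must hold, so the binding constraint is Petra's: ρ ≥ 1/3.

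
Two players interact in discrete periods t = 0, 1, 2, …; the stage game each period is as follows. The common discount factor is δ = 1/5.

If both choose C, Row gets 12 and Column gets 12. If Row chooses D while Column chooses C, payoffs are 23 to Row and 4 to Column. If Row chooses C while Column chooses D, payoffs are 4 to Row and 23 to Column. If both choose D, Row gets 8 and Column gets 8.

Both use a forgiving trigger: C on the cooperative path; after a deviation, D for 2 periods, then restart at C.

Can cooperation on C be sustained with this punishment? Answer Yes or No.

No

Comparing payoff streams over the 3 periods until play realigns: cooperate → 12(1+δ+…+δ^2); deviate → 23 + 8(δ+…+δ^2).
Cooperation is sustained iff (12−8)(δ+…+δ^2) ≥ 23−12.
δ+…+δ^2 = 1/5·(1−(1/5)^2)/(1−1/5) = 0.2400, and (23−12)/(12−8) = 2.7500.
0.2400 < 2.7500, so cooperation is not sustainable.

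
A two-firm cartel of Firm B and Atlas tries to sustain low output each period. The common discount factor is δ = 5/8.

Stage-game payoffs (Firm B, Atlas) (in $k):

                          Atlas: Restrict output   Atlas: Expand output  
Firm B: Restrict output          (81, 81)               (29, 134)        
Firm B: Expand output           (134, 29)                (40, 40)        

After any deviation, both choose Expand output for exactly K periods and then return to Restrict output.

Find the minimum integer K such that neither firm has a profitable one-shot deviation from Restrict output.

No profitable deviation requires (81−40)(δ+…+δ^K) ≥ 134−81, i.e. δ+…+δ^K ≥ 53/41 ≈ 1.2927.
With δ = 5/8, the partial sums are K=1: 0.6250, K=2: 1.0156, K=3: 1.2598, K=4: 1.4124.
K = 4 is the first length at which the sum reaches 1.2927.

4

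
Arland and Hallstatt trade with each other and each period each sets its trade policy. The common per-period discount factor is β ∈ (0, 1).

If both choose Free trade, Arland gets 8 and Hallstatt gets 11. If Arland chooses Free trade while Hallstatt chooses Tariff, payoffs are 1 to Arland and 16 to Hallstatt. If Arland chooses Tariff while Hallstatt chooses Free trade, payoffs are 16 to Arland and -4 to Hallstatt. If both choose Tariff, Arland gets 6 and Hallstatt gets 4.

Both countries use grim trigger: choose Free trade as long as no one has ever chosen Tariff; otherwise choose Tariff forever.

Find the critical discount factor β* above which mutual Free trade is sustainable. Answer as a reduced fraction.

4/5

Arland's threshold: (16−8)/(16−6) = 4/5.
Hallstatt's threshold: (16−11)/(16−4) = 5/12.
4/5 > 5/12, so Arland binds and β* = 4/5.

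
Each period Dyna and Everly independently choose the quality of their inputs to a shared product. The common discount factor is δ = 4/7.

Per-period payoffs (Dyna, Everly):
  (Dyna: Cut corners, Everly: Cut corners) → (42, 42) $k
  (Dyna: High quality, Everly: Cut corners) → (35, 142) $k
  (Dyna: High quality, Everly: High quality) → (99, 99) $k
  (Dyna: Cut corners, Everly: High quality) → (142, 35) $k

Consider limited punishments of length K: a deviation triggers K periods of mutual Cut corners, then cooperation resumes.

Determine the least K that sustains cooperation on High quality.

Need Σ_{k=1}^{K} δ^k ≥ (142−99)/(99−42) = 0.7544 at δ = 4/7.
At K = 1 the sum is 0.5714 < 0.7544; at K = 2 it is 0.8980 ≥ 0.7544.
So the minimum punishment length is K = 2.

2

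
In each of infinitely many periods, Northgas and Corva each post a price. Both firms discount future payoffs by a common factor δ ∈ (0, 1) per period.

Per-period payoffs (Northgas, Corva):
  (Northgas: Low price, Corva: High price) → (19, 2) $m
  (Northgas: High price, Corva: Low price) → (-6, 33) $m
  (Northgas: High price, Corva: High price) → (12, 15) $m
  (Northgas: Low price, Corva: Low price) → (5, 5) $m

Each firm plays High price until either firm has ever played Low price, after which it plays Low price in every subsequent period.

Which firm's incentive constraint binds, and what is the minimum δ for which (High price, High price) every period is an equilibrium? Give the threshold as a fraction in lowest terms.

Corva; δ ≥ 9/14

Northgas: cooperation gives 12 each period; deviation gives 19 once then 5 forever.
  12/(1−δ) ≥ 19 + 5δ/(1−δ) ⇒ δ ≥ 7/14 = 1/2.
Corva: cooperation gives 15 each period; deviation gives 33 once then 5 forever.
  δ ≥ 18/28 = 9/14.
Both must hold, so the binding constraint is Corva's: δ ≥ 9/14.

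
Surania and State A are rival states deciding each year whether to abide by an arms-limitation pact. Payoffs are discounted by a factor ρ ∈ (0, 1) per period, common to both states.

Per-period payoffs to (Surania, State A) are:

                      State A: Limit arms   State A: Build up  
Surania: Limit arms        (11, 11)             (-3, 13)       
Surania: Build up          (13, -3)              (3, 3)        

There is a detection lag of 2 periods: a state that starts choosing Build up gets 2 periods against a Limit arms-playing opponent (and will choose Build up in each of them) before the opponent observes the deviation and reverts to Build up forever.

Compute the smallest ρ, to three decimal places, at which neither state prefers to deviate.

A deviator earns 13 for 2 periods, then 3 forever; cooperating earns 11 forever. Multiplying the IC by (1−ρ):
11 ≥ 13(1−ρ^2) + 3ρ^2, so 10·ρ^2 ≥ 2 and ρ^2 ≥ 1/5.
ρ ≥ (1/5)^(1/2) ≈ 0.447.

0.447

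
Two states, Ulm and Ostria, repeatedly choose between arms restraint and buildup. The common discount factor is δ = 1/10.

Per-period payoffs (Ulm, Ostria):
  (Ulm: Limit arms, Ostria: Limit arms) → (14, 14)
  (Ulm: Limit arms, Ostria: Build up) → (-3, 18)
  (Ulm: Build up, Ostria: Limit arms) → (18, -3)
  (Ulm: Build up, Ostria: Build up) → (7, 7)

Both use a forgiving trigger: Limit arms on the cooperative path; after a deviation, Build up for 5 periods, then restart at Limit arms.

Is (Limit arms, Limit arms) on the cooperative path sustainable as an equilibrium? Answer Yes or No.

IC: δ+…+δ^5 ≥ (18−14)/(14−7) = 4/7.
At δ = 1/10: partial sum = 0.1111 < 0.5714. Cooperation not sustainable.

No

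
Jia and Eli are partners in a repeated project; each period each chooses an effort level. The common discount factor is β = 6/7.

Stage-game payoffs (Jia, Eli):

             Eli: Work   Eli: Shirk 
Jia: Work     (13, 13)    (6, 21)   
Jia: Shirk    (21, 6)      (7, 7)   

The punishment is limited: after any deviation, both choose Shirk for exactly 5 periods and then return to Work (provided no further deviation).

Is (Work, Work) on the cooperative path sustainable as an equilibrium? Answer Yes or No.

Comparing payoff streams over the 6 periods until play realigns: cooperate → 13(1+β+…+β^5); deviate → 21 + 7(β+…+β^5).
Cooperation is sustained iff (13−7)(β+…+β^5) ≥ 21−13.
β+…+β^5 = 6/7·(1−(6/7)^5)/(1−6/7) = 3.2240, and (21−13)/(13−7) = 1.3333.
3.2240 ≥ 1.3333, so cooperation is sustainable.

Yes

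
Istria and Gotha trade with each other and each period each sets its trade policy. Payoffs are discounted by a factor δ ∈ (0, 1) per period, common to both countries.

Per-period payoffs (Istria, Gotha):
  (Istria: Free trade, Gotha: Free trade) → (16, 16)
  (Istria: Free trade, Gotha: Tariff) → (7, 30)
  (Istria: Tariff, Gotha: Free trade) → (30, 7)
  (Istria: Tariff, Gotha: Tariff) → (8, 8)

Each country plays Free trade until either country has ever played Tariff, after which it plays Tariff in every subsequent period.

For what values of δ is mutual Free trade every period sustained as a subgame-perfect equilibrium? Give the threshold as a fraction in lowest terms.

Under grim trigger the critical discount factor is (T−C)/(T−P) with T = 30, C = 16, P = 8.
δ* = (30−16)/(30−8) = 14/22 = 7/11.

7/11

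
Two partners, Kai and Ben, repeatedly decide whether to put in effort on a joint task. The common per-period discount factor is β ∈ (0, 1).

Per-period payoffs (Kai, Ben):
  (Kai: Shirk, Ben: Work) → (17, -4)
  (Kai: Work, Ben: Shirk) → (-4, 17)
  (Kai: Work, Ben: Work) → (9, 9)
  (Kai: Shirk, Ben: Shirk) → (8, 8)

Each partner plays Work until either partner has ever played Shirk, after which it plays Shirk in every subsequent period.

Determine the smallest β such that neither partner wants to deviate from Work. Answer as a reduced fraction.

8/9

9/(1−β) ≥ 17 + 8β/(1−β)
9 ≥ 17 − 9β
β ≥ 8/9.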